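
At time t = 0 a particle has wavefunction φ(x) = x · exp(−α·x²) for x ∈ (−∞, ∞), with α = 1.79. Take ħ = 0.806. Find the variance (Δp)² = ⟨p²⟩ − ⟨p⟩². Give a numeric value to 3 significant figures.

3.49

Compute ⟨p⟩ and ⟨p²⟩ separately; (Δp)² = ⟨p²⟩ − ⟨p⟩².
Expand each integrand as polynomial × e^(−2αx²) and use ∫x^(2j)·e^(−2αx²) dx = (2j−1)!!/(4α)^j · √(π/(2α)), odd powers → 0; here √(π/(2α)) = 0.93677. Differentiate with the product rule, d/dx e^(−αx²) = −2αx·e^(−αx²).
Normalization: ∫|φ|² dx = 0.13083.
⟨p⟩ = 0.0000 and ⟨p²⟩ = 3.4885.
(Δp)² = 3.4885 − (0.0000)² = 3.4885.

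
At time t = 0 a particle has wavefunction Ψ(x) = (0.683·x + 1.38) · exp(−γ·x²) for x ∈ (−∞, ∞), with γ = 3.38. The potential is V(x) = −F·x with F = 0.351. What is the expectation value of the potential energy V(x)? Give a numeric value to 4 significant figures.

⟨V⟩ = ∫ V(x)·|Ψ|² dx / ∫|Ψ|² dx.
Expand each integrand as polynomial × e^(−2γx²) and use ∫x^(2j)·e^(−2γx²) dx = (2j−1)!!/(4γ)^j · √(π/(2γ)), odd powers → 0; here √(π/(2γ)) = 0.68171.
State is unnormalized: ∫|Ψ|² dx = 1.3218, and ∫Ψ*·V(x)·Ψ dx = -0.033363, so ⟨V⟩ = -0.033363 / 1.3218.
⟨V⟩ = -0.025241.

-0.02524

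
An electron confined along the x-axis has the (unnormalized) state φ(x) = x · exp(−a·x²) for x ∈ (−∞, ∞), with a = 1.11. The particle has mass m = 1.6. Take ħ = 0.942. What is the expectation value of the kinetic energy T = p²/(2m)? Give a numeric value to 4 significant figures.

0.9234

T = −(ħ²/2m) d²/dx², so ⟨T⟩ = −(ħ²/2m) ∫ φ*·φ'' dx / ∫|φ|² dx; with m = 1.6.
Expand each integrand as polynomial × e^(−2ax²) and use ∫x^(2j)·e^(−2ax²) dx = (2j−1)!!/(4a)^j · √(π/(2a)), odd powers → 0; here √(π/(2a)) = 1.1896. Differentiate with the product rule, d/dx e^(−ax²) = −2ax·e^(−ax²).
State is unnormalized: ∫|φ|² dx = 0.26793, and ∫φ*·(−ħ²/2m · φ'') dx = 0.24741, so ⟨T⟩ = 0.24741 / 0.26793.
⟨T⟩ = 0.92341.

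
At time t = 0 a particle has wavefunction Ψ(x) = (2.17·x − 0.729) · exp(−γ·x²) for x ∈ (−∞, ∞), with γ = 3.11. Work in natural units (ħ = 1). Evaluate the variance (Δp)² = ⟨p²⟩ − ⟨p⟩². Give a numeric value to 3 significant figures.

5.70

Compute ⟨p⟩ and ⟨p²⟩ separately; (Δp)² = ⟨p²⟩ − ⟨p⟩².
Expand each integrand as polynomial × e^(−2γx²) and use ∫x^(2j)·e^(−2γx²) dx = (2j−1)!!/(4γ)^j · √(π/(2γ)), odd powers → 0; here √(π/(2γ)) = 0.71069. Differentiate with the product rule, d/dx e^(−γx²) = −2γx·e^(−γx²).
Normalization: ∫|Ψ|² dx = 0.64671.
⟨p⟩ = 0.0000 and ⟨p²⟩ = 5.6974.
(Δp)² = 5.6974 − (0.0000)² = 5.6974.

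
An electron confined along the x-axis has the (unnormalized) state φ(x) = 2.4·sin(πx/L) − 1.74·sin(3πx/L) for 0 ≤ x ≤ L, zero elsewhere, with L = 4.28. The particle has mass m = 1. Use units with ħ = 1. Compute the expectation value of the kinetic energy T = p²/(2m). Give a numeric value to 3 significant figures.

1.01

T = −(ħ²/2m) d²/dx², so ⟨T⟩ = −(ħ²/2m) ∫ φ*·φ'' dx / ∫|φ|² dx; with m = 1.
d²/dx² sin(jπx/L) = −(jπ/L)²·sin(jπx/L); on 0 ≤ x ≤ L, ∫sin²(jπx/L) dx = L/2 and ∫sin(jπx/L)·sin(lπx/L) dx = 0 for j ≠ l, so only diagonal terms survive in ∫|φ|² and ∫φ·φ″; ∫φ·φ′ dx = [φ²/2] between the walls = 0.
State is unnormalized: ∫|φ|² dx = 18.805, and ∫φ*·(−ħ²/2m · φ'') dx = 19.029, so ⟨T⟩ = 19.029 / 18.805.
⟨T⟩ = 1.0119.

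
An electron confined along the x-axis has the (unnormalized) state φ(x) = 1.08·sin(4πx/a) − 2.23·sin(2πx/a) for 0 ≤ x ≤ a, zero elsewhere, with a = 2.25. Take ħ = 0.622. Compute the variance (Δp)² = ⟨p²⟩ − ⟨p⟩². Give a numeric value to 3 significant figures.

4.74

Compute ⟨p⟩ and ⟨p²⟩ separately; (Δp)² = ⟨p²⟩ − ⟨p⟩².
d²/dx² sin(jπx/a) = −(jπ/a)²·sin(jπx/a); on 0 ≤ x ≤ a, ∫sin²(jπx/a) dx = a/2 and ∫sin(jπx/a)·sin(lπx/a) dx = 0 for j ≠ l, so only diagonal terms survive in ∫|φ|² and ∫φ·φ″; ∫φ·φ′ dx = [φ²/2] between the walls = 0.
Normalization: ∫|φ|² dx = 6.9067.
⟨p⟩ = 0.0000 and ⟨p²⟩ = 4.7366.
(Δp)² = 4.7366 − (0.0000)² = 4.7366.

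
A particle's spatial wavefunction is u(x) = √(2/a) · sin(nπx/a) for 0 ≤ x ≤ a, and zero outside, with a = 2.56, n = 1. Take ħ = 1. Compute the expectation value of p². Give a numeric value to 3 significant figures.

1.51

p² u = −ħ² d²u/dx²; ⟨p²⟩ = −ħ² ∫ u*·u'' dx.
d/dx sin(nπx/a) = (nπ/a)·cos(nπx/a) and d²/dx² sin(nπx/a) = −(nπ/a)²·sin(nπx/a); on 0 ≤ x ≤ a, ∫sin²(nπx/a) dx = a/2 and ∫sin(nπx/a)·cos(nπx/a) dx = 0.
⟨p²⟩ = 1.5060.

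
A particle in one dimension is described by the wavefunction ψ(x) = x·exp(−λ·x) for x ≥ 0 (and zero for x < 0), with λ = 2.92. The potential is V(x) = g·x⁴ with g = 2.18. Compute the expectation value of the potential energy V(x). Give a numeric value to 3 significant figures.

0.675

⟨V⟩ = ∫ V(x)·|ψ|² dx / ∫|ψ|² dx.
Every integrand reduces to terms xʲ·e^(−2λx) on [0, ∞); use ∫₀^∞ xʲ·e^(−2λx) dx = j!/(2λ)^(j+1).
State is unnormalized: ∫|ψ|² dx = 0.010041, and ∫ψ*·V(x)·ψ dx = 0.0067748, so ⟨V⟩ = 0.0067748 / 0.010041.
⟨V⟩ = 0.67470.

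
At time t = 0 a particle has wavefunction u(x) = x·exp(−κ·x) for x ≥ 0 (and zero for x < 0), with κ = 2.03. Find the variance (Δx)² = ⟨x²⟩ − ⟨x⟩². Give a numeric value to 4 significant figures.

Compute ⟨x⟩ and ⟨x²⟩ separately, then (Δx)² = ⟨x²⟩ − ⟨x⟩².
Every integrand reduces to terms xʲ·e^(−2κx) on [0, ∞); use ∫₀^∞ xʲ·e^(−2κx) dx = j!/(2κ)^(j+1).
Normalization: ∫|u|² dx = 0.029885.
⟨x⟩ = 0.73892 and ⟨x²⟩ = 0.72800.
(Δx)² = 0.72800 − (0.73892)² = 0.18200.

0.1820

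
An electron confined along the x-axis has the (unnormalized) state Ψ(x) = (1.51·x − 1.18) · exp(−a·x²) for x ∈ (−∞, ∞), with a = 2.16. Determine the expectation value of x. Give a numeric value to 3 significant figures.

⟨x⟩ = ∫ x·|Ψ|² dx / ∫|Ψ|² dx (integrals over the domain).
Expand each integrand as polynomial × e^(−2ax²) and use ∫x^(2j)·e^(−2ax²) dx = (2j−1)!!/(4a)^j · √(π/(2a)), odd powers → 0; here √(π/(2a)) = 0.85277.
State is unnormalized: ∫|Ψ|² dx = 1.4124, and ∫Ψ*·x·Ψ dx = -0.35173, so ⟨x⟩ = -0.35173 / 1.4124.
⟨x⟩ = -0.24902.

-0.249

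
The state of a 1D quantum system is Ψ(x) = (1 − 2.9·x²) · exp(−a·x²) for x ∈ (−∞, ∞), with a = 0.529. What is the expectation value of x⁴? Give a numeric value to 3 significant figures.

9.13

⟨x⁴⟩ = ∫ x⁴·|Ψ|² dx / ∫|Ψ|² dx (integrals over the domain).
Expand each integrand as polynomial × e^(−2ax²) and use ∫x^(2j)·e^(−2ax²) dx = (2j−1)!!/(4a)^j · √(π/(2a)), odd powers → 0; here √(π/(2a)) = 1.7232.
State is unnormalized: ∫|Ψ|² dx = 6.7099, and ∫Ψ*·x⁴·Ψ dx = 61.233, so ⟨x⁴⟩ = 61.233 / 6.7099.
⟨x⁴⟩ = 9.1259.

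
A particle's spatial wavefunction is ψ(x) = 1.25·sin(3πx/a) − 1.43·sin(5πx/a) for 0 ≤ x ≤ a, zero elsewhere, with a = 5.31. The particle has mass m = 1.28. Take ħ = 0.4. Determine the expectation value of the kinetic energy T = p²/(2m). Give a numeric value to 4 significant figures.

T = −(ħ²/2m) d²/dx², so ⟨T⟩ = −(ħ²/2m) ∫ ψ*·ψ'' dx / ∫|ψ|² dx; with m = 1.28.
d²/dx² sin(jπx/a) = −(jπ/a)²·sin(jπx/a); on 0 ≤ x ≤ a, ∫sin²(jπx/a) dx = a/2 and ∫sin(jπx/a)·sin(lπx/a) dx = 0 for j ≠ l, so only diagonal terms survive in ∫|ψ|² and ∫ψ·ψ″; ∫ψ·ψ′ dx = [ψ²/2] between the walls = 0.
State is unnormalized: ∫|ψ|² dx = 9.5776, and ∫ψ*·(−ħ²/2m · ψ'') dx = 3.7862, so ⟨T⟩ = 3.7862 / 9.5776.
⟨T⟩ = 0.39532.

0.3953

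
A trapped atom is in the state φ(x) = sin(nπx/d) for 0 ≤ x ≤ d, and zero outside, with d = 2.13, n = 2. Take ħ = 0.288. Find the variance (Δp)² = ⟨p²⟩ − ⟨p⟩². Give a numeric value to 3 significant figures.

0.722

Compute ⟨p⟩ and ⟨p²⟩ separately; (Δp)² = ⟨p²⟩ − ⟨p⟩².
d/dx sin(nπx/d) = (nπ/d)·cos(nπx/d) and d²/dx² sin(nπx/d) = −(nπ/d)²·sin(nπx/d); on 0 ≤ x ≤ d, ∫sin²(nπx/d) dx = d/2 and ∫sin(nπx/d)·cos(nπx/d) dx = 0.
Normalization: ∫|φ|² dx = 1.0650.
⟨p⟩ = 0.0000 and ⟨p²⟩ = 0.72175.
(Δp)² = 0.72175 − (0.0000)² = 0.72175.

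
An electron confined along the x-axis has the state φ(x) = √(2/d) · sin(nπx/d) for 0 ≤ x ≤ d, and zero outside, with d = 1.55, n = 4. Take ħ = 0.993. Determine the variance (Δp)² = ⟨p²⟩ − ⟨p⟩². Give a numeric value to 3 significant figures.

64.8

Compute ⟨p⟩ and ⟨p²⟩ separately; (Δp)² = ⟨p²⟩ − ⟨p⟩².
d/dx sin(nπx/d) = (nπ/d)·cos(nπx/d) and d²/dx² sin(nπx/d) = −(nπ/d)²·sin(nπx/d); on 0 ≤ x ≤ d, ∫sin²(nπx/d) dx = d/2 and ∫sin(nπx/d)·cos(nπx/d) dx = 0.
⟨p⟩ = 0.0000 and ⟨p²⟩ = 64.812.
(Δp)² = 64.812 − (0.0000)² = 64.812.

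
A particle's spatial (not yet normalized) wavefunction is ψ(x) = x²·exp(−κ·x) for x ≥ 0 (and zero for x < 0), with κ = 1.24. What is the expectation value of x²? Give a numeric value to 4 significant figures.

⟨x²⟩ = ∫ x²·|ψ|² dx / ∫|ψ|² dx (integrals over the domain).
Every integrand reduces to terms xʲ·e^(−2κx) on [0, ∞); use ∫₀^∞ xʲ·e^(−2κx) dx = j!/(2κ)^(j+1).
State is unnormalized: ∫|ψ|² dx = 0.25583, and ∫ψ*·x²·ψ dx = 1.2479, so ⟨x²⟩ = 1.2479 / 0.25583.
⟨x²⟩ = 4.8777.

4.878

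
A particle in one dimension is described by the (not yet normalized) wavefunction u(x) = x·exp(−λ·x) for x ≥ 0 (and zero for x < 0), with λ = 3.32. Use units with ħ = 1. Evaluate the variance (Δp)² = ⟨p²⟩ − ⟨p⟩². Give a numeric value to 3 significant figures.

11.0

Compute ⟨p⟩ and ⟨p²⟩ separately; (Δp)² = ⟨p²⟩ − ⟨p⟩².
Differentiate x·exp(−λ·x) with the product rule; every integrand then reduces to terms xʲ·e^(−2λx) on [0, ∞), with ∫₀^∞ xʲ·e^(−2λx) dx = j!/(2λ)^(j+1).
Normalization: ∫|u|² dx = 0.0068317.
⟨p⟩ = 0.0000 and ⟨p²⟩ = 11.022.
(Δp)² = 11.022 − (0.0000)² = 11.022.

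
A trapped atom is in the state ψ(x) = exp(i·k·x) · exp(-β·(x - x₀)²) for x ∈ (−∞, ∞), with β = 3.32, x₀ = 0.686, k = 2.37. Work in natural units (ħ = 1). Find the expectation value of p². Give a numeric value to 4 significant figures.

8.937

p² ψ = −ħ² d²ψ/dx²; ⟨p²⟩ = −ħ² ∫ ψ*·ψ'' dx / ∫|ψ|² dx.
Gaussian moments (u = x − x₀): ∫u^(2j)·e^(−2βu²) du = (2j−1)!!/(4β)^j · √(π/(2β)), odd powers integrate to 0; here √(π/(2β)) = 0.68785. Derivatives: ψ′ = (ik − 2βu)·ψ, ψ″ = ((ik − 2βu)² − 2β)·ψ; the odd-in-u pieces drop out.
State is unnormalized: ∫|ψ|² dx = 0.68785, and ∫ψ*·(−ħ² ψ'') dx = 6.1472, so ⟨p²⟩ = 6.1472 / 0.68785.
⟨p²⟩ = 8.9369.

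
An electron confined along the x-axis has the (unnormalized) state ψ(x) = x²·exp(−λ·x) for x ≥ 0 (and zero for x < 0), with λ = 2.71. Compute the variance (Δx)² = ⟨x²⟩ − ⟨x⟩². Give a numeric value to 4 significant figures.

0.1702

Compute ⟨x⟩ and ⟨x²⟩ separately, then (Δx)² = ⟨x²⟩ − ⟨x⟩².
Every integrand reduces to terms xʲ·e^(−2λx) on [0, ∞); use ∫₀^∞ xʲ·e^(−2λx) dx = j!/(2λ)^(j+1).
Normalization: ∫|ψ|² dx = 0.0051312.
⟨x⟩ = 0.92251 and ⟨x²⟩ = 1.0212.
(Δx)² = 1.0212 − (0.92251)² = 0.17020.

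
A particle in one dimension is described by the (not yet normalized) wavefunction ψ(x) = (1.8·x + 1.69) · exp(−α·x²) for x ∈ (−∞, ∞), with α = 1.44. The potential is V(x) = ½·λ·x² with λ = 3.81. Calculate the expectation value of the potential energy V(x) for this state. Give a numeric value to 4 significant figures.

⟨V⟩ = ∫ V(x)·|ψ|² dx / ∫|ψ|² dx.
Expand each integrand as polynomial × e^(−2αx²) and use ∫x^(2j)·e^(−2αx²) dx = (2j−1)!!/(4α)^j · √(π/(2α)), odd powers → 0; here √(π/(2α)) = 1.0444.
State is unnormalized: ∫|ψ|² dx = 3.5705, and ∫ψ*·V(x)·ψ dx = 1.5695, so ⟨V⟩ = 1.5695 / 3.5705.
⟨V⟩ = 0.43957.

0.4396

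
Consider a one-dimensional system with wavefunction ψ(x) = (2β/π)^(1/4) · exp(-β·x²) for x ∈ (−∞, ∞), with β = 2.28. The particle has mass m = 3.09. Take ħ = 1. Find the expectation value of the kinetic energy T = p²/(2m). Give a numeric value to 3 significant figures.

0.369

T = −(ħ²/2m) d²/dx², so ⟨T⟩ = −(ħ²/2m) ∫ ψ*·ψ'' dx; with m = 3.09.
Gaussian moments: ∫x^(2j)·e^(−2βx²) dx = (2j−1)!!/(4β)^j · √(π/(2β)), odd powers integrate to 0; here √(π/(2β)) = 0.83003. Derivatives: d/dx e^(−βx²) = −2βx·e^(−βx²), d²/dx² e^(−βx²) = (4β²x² − 2β)·e^(−βx²).
⟨T⟩ = 0.36893.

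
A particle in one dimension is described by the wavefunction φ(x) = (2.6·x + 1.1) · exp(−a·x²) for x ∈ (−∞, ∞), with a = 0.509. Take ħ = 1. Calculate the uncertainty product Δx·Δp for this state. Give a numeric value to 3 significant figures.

Δx = √(⟨x²⟩−⟨x⟩²), Δp = √(⟨p²⟩−⟨p⟩²).
Expand each integrand as polynomial × e^(−2ax²) and use ∫x^(2j)·e^(−2ax²) dx = (2j−1)!!/(4a)^j · √(π/(2a)), odd powers → 0; here √(π/(2a)) = 1.7567. Differentiate with the product rule, d/dx e^(−ax²) = −2ax·e^(−ax²).
Normalization: ∫|φ|² dx = 7.9583.
⟨x⟩ = 0.62015, ⟨x²⟩ = 1.2111 ⇒ Δx = 0.90913.
⟨p⟩ = 0.0000, ⟨p²⟩ = 1.2551 ⇒ Δp = 1.1203.
Δx·Δp = 1.0185.

1.02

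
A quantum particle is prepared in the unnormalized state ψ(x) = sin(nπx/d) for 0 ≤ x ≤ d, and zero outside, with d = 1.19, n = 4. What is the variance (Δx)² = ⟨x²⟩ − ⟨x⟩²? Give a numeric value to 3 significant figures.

0.114

Compute ⟨x⟩ and ⟨x²⟩ separately, then (Δx)² = ⟨x²⟩ − ⟨x⟩².
With sin²θ = (1 − cos2θ)/2 on 0 ≤ x ≤ d: ∫sin²(nπx/d) dx = d/2, ∫x·sin²(nπx/d) dx = d²/4, ∫x²·sin²(nπx/d) dx = d³·(1/6 − 1/(4n²π²)); higher powers xᵏ the same way, integrating xᵏ·cos(2nπx/d) by parts.
Normalization: ∫|ψ|² dx = 0.59500.
⟨x⟩ = 0.59500 and ⟨x²⟩ = 0.46755.
(Δx)² = 0.46755 − (0.59500)² = 0.11352.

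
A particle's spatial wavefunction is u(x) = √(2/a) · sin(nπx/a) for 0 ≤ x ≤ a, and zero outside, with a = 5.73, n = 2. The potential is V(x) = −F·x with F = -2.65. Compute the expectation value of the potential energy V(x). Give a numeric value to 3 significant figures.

7.59

⟨V⟩ = ∫ V(x)·|u|² dx.
With sin²θ = (1 − cos2θ)/2 on 0 ≤ x ≤ a: ∫sin²(nπx/a) dx = a/2, ∫x·sin²(nπx/a) dx = a²/4, ∫x²·sin²(nπx/a) dx = a³·(1/6 − 1/(4n²π²)); higher powers xᵏ the same way, integrating xᵏ·cos(2nπx/a) by parts.
⟨V⟩ = 7.5923.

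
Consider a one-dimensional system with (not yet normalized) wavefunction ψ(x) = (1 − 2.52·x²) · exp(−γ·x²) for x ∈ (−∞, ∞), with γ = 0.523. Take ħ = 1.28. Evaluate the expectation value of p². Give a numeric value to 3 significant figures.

3.95

p² ψ = −ħ² d²ψ/dx²; ⟨p²⟩ = −ħ² ∫ ψ*·ψ'' dx / ∫|ψ|² dx.
Expand each integrand as polynomial × e^(−2γx²) and use ∫x^(2j)·e^(−2γx²) dx = (2j−1)!!/(4γ)^j · √(π/(2γ)), odd powers → 0; here √(π/(2γ)) = 1.7330. Differentiate with the product rule, d/dx e^(−γx²) = −2γx·e^(−γx²).
State is unnormalized: ∫|ψ|² dx = 5.1019, and ∫ψ*·(−ħ² ψ'') dx = 20.146, so ⟨p²⟩ = 20.146 / 5.1019.
⟨p²⟩ = 3.9488.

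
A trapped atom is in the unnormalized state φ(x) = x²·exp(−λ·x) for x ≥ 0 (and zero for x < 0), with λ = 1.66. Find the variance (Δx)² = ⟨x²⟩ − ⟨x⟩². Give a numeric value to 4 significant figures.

Compute ⟨x⟩ and ⟨x²⟩ separately, then (Δx)² = ⟨x²⟩ − ⟨x⟩².
Every integrand reduces to terms xʲ·e^(−2λx) on [0, ∞); use ∫₀^∞ xʲ·e^(−2λx) dx = j!/(2λ)^(j+1).
Normalization: ∫|φ|² dx = 0.059501.
⟨x⟩ = 1.5060 and ⟨x²⟩ = 2.7217.
(Δx)² = 2.7217 − (1.5060)² = 0.45362.

0.4536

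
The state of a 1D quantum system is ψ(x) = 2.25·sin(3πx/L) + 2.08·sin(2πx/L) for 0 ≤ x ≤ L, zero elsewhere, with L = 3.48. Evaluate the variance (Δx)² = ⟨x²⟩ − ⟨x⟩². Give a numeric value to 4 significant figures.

Compute ⟨x⟩ and ⟨x²⟩ separately, then (Δx)² = ⟨x²⟩ − ⟨x⟩².
On 0 ≤ x ≤ L (j ≠ l): ∫sin²(jπx/L) dx = L/2, ∫sin(jπx/L)·sin(lπx/L) dx = 0; diagonal moments ∫x·sin²(jπx/L) dx = L²/4, ∫x²·sin²(jπx/L) dx = L³·(1/6 − 1/(4j²π²)); cross terms ∫x·sin(jπx/L)·sin(lπx/L) dx = 0 for j + l even and −4jlL²/(π²(j² − l²)²) for j + l odd, ∫x²·sin(jπx/L)·sin(lπx/L) dx = (−1)^(j+l)·4jlL³/(π²(j² − l²)²); higher powers the same way via product-to-sum and parts.
Normalization: ∫|ψ|² dx = 16.337.
⟨x⟩ = 1.0651 and ⟨x²⟩ = 1.5807.
(Δx)² = 1.5807 − (1.0651)² = 0.44627.

0.4463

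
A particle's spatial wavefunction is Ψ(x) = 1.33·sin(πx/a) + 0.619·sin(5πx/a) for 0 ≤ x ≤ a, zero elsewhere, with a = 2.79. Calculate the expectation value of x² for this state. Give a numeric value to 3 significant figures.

⟨x²⟩ = ∫ x²·|Ψ|² dx / ∫|Ψ|² dx (integrals over the domain).
On 0 ≤ x ≤ a (j ≠ l): ∫sin²(jπx/a) dx = a/2, ∫sin(jπx/a)·sin(lπx/a) dx = 0; diagonal moments ∫x·sin²(jπx/a) dx = a²/4, ∫x²·sin²(jπx/a) dx = a³·(1/6 − 1/(4j²π²)); cross terms ∫x·sin(jπx/a)·sin(lπx/a) dx = 0 for j + l even and −4jla²/(π²(j² − l²)²) for j + l odd, ∫x²·sin(jπx/a)·sin(lπx/a) dx = (−1)^(j+l)·4jla³/(π²(j² − l²)²); higher powers the same way via product-to-sum and parts.
State is unnormalized: ∫|Ψ|² dx = 3.0021, and ∫Ψ*·x²·Ψ dx = 6.9339, so ⟨x²⟩ = 6.9339 / 3.0021.
⟨x²⟩ = 2.3097.

2.31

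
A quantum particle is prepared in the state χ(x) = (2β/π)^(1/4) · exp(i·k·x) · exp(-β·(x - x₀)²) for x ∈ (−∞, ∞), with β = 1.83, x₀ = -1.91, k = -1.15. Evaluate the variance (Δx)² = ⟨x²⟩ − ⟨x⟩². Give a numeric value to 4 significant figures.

0.1366

Compute ⟨x⟩ and ⟨x²⟩ separately, then (Δx)² = ⟨x²⟩ − ⟨x⟩².
Gaussian moments (u = x − x₀): ∫u^(2j)·e^(−2βu²) du = (2j−1)!!/(4β)^j · √(π/(2β)), odd powers integrate to 0; here √(π/(2β)) = 0.92648.
⟨x⟩ = -1.9100 and ⟨x²⟩ = 3.7847.
(Δx)² = 3.7847 − (-1.9100)² = 0.13661.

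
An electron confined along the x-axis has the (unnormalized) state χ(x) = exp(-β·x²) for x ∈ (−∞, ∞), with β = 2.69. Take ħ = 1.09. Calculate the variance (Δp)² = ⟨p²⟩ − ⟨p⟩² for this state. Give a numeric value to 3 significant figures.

Compute ⟨p⟩ and ⟨p²⟩ separately; (Δp)² = ⟨p²⟩ − ⟨p⟩².
Gaussian moments: ∫x^(2j)·e^(−2βx²) dx = (2j−1)!!/(4β)^j · √(π/(2β)), odd powers integrate to 0; here √(π/(2β)) = 0.76416. Derivatives: d/dx e^(−βx²) = −2βx·e^(−βx²), d²/dx² e^(−βx²) = (4β²x² − 2β)·e^(−βx²).
Normalization: ∫|χ|² dx = 0.76416.
⟨p⟩ = 0.0000 and ⟨p²⟩ = 3.1960.
(Δp)² = 3.1960 − (0.0000)² = 3.1960.

3.20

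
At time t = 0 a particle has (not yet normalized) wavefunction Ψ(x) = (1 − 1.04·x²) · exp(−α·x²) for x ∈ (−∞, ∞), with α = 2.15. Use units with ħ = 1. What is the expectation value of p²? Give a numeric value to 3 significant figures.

p² Ψ = −ħ² d²Ψ/dx²; ⟨p²⟩ = −ħ² ∫ Ψ*·Ψ'' dx / ∫|Ψ|² dx.
Expand each integrand as polynomial × e^(−2αx²) and use ∫x^(2j)·e^(−2αx²) dx = (2j−1)!!/(4α)^j · √(π/(2α)), odd powers → 0; here √(π/(2α)) = 0.85475. Differentiate with the product rule, d/dx e^(−αx²) = −2αx·e^(−αx²).
State is unnormalized: ∫|Ψ|² dx = 0.68552, and ∫Ψ*·(−ħ² Ψ'') dx = 2.4703, so ⟨p²⟩ = 2.4703 / 0.68552.
⟨p²⟩ = 3.6036.

3.60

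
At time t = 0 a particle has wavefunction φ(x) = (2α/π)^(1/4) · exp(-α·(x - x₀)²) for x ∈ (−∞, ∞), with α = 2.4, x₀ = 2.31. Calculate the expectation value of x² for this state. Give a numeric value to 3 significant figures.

5.44

⟨x²⟩ = ∫ x²·|φ|² dx (integrals over the domain).
Gaussian moments (u = x − x₀): ∫u^(2j)·e^(−2αu²) du = (2j−1)!!/(4α)^j · √(π/(2α)), odd powers integrate to 0; here √(π/(2α)) = 0.80901.
⟨x²⟩ = 5.4403.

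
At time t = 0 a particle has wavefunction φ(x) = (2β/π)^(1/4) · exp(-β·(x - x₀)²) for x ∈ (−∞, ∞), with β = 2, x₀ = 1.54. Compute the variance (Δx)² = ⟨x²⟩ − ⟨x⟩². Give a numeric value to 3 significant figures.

Compute ⟨x⟩ and ⟨x²⟩ separately, then (Δx)² = ⟨x²⟩ − ⟨x⟩².
Gaussian moments (u = x − x₀): ∫u^(2j)·e^(−2βu²) du = (2j−1)!!/(4β)^j · √(π/(2β)), odd powers integrate to 0; here √(π/(2β)) = 0.88623.
⟨x⟩ = 1.5400 and ⟨x²⟩ = 2.4966.
(Δx)² = 2.4966 − (1.5400)² = 0.12500.

0.125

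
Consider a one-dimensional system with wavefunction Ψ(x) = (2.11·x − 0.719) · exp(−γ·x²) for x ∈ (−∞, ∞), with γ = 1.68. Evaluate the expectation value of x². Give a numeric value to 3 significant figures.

⟨x²⟩ = ∫ x²·|Ψ|² dx / ∫|Ψ|² dx (integrals over the domain).
Expand each integrand as polynomial × e^(−2γx²) and use ∫x^(2j)·e^(−2γx²) dx = (2j−1)!!/(4γ)^j · √(π/(2γ)), odd powers → 0; here √(π/(2γ)) = 0.96695.
State is unnormalized: ∫|Ψ|² dx = 1.1405, and ∫Ψ*·x²·Ψ dx = 0.36038, so ⟨x²⟩ = 0.36038 / 1.1405.
⟨x²⟩ = 0.31598.

0.316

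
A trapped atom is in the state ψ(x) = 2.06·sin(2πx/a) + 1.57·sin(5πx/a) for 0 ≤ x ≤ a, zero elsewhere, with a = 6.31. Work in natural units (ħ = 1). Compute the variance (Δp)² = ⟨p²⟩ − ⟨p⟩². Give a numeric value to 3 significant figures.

2.90

Compute ⟨p⟩ and ⟨p²⟩ separately; (Δp)² = ⟨p²⟩ − ⟨p⟩².
d²/dx² sin(jπx/a) = −(jπ/a)²·sin(jπx/a); on 0 ≤ x ≤ a, ∫sin²(jπx/a) dx = a/2 and ∫sin(jπx/a)·sin(lπx/a) dx = 0 for j ≠ l, so only diagonal terms survive in ∫|ψ|² and ∫ψ·ψ″; ∫ψ·ψ′ dx = [ψ²/2] between the walls = 0.
Normalization: ∫|ψ|² dx = 21.165.
⟨p⟩ = 0.0000 and ⟨p²⟩ = 2.9042.
(Δp)² = 2.9042 − (0.0000)² = 2.9042.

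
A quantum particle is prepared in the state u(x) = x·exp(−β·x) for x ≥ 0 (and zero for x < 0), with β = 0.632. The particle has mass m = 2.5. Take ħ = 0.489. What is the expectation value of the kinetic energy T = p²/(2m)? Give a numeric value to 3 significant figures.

0.0191

T = −(ħ²/2m) d²/dx², so ⟨T⟩ = −(ħ²/2m) ∫ u*·u'' dx / ∫|u|² dx; with m = 2.5.
Differentiate x·exp(−β·x) with the product rule; every integrand then reduces to terms xʲ·e^(−2βx) on [0, ∞), with ∫₀^∞ xʲ·e^(−2βx) dx = j!/(2β)^(j+1).
State is unnormalized: ∫|u|² dx = 0.99035, and ∫u*·(−ħ²/2m · u'') dx = 0.018918, so ⟨T⟩ = 0.018918 / 0.99035.
⟨T⟩ = 0.019102.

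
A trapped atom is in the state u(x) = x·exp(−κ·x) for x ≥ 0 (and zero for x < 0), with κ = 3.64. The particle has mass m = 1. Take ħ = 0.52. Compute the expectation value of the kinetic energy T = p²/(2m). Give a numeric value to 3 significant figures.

1.79

T = −(ħ²/2m) d²/dx², so ⟨T⟩ = −(ħ²/2m) ∫ u*·u'' dx / ∫|u|² dx; with m = 1.
Differentiate x·exp(−κ·x) with the product rule; every integrand then reduces to terms xʲ·e^(−2κx) on [0, ∞), with ∫₀^∞ xʲ·e^(−2κx) dx = j!/(2κ)^(j+1).
State is unnormalized: ∫|u|² dx = 0.0051837, and ∫u*·(−ħ²/2m · u'') dx = 0.0092857, so ⟨T⟩ = 0.0092857 / 0.0051837.
⟨T⟩ = 1.7913.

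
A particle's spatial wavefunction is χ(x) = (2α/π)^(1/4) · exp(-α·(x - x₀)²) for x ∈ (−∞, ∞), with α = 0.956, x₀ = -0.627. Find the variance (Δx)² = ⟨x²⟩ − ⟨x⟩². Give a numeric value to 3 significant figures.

Compute ⟨x⟩ and ⟨x²⟩ separately, then (Δx)² = ⟨x²⟩ − ⟨x⟩².
Gaussian moments (u = x − x₀): ∫u^(2j)·e^(−2αu²) du = (2j−1)!!/(4α)^j · √(π/(2α)), odd powers integrate to 0; here √(π/(2α)) = 1.2818.
⟨x⟩ = -0.62700 and ⟨x²⟩ = 0.65464.
(Δx)² = 0.65464 − (-0.62700)² = 0.26151.

0.262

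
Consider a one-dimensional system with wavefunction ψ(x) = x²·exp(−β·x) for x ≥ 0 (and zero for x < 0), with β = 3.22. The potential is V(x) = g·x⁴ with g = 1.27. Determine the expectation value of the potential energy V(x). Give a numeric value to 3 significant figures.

⟨V⟩ = ∫ V(x)·|ψ|² dx / ∫|ψ|² dx.
Every integrand reduces to terms xʲ·e^(−2βx) on [0, ∞); use ∫₀^∞ xʲ·e^(−2βx) dx = j!/(2β)^(j+1).
State is unnormalized: ∫|ψ|² dx = 0.0021666, and ∫ψ*·V(x)·ψ dx = 0.0026875, so ⟨V⟩ = 0.0026875 / 0.0021666.
⟨V⟩ = 1.2404.

1.24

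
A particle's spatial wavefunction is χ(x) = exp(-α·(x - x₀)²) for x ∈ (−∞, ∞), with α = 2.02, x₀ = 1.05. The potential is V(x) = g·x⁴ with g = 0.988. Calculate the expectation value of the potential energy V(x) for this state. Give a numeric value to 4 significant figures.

⟨V⟩ = ∫ V(x)·|χ|² dx / ∫|χ|² dx.
Gaussian moments (u = x − x₀): ∫u^(2j)·e^(−2αu²) du = (2j−1)!!/(4α)^j · √(π/(2α)), odd powers integrate to 0; here √(π/(2α)) = 0.88183.
State is unnormalized: ∫|χ|² dx = 0.88183, and ∫χ*·V(x)·χ dx = 1.8123, so ⟨V⟩ = 1.8123 / 0.88183.
⟨V⟩ = 2.0552.

2.055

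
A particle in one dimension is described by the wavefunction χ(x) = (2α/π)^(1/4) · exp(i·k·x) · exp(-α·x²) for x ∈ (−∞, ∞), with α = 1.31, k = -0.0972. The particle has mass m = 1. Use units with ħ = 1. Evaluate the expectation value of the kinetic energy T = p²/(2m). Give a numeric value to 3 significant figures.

T = −(ħ²/2m) d²/dx², so ⟨T⟩ = −(ħ²/2m) ∫ χ*·χ'' dx; with m = 1.
Gaussian moments: ∫x^(2j)·e^(−2αx²) dx = (2j−1)!!/(4α)^j · √(π/(2α)), odd powers integrate to 0; here √(π/(2α)) = 1.0950. Derivatives: χ′ = (ik − 2αx)·χ, χ″ = ((ik − 2αx)² − 2α)·χ; the odd-in-x pieces drop out.
⟨T⟩ = 0.65972.

0.660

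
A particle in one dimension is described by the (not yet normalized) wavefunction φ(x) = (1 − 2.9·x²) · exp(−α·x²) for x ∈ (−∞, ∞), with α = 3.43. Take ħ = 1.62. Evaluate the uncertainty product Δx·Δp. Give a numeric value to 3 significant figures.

0.951

Δx = √(⟨x²⟩−⟨x⟩²), Δp = √(⟨p²⟩−⟨p⟩²).
Expand each integrand as polynomial × e^(−2αx²) and use ∫x^(2j)·e^(−2αx²) dx = (2j−1)!!/(4α)^j · √(π/(2α)), odd powers → 0; here √(π/(2α)) = 0.67673. Differentiate with the product rule, d/dx e^(−αx²) = −2αx·e^(−αx²).
Normalization: ∫|φ|² dx = 0.48135.
⟨x⟩ = 0.0000, ⟨x²⟩ = 0.041187 ⇒ Δx = 0.20295.
⟨p⟩ = 0.0000, ⟨p²⟩ = 21.963 ⇒ Δp = 4.6865.
Δx·Δp = 0.95110.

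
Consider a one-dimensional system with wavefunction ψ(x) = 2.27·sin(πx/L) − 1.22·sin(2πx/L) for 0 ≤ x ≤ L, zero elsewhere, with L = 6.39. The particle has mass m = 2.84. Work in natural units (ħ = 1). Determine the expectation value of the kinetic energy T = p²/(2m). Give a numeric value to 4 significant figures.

T = −(ħ²/2m) d²/dx², so ⟨T⟩ = −(ħ²/2m) ∫ ψ*·ψ'' dx / ∫|ψ|² dx; with m = 2.84.
d²/dx² sin(jπx/L) = −(jπ/L)²·sin(jπx/L); on 0 ≤ x ≤ L, ∫sin²(jπx/L) dx = L/2 and ∫sin(jπx/L)·sin(lπx/L) dx = 0 for j ≠ l, so only diagonal terms survive in ∫|ψ|² and ∫ψ·ψ″; ∫ψ·ψ′ dx = [ψ²/2] between the walls = 0.
State is unnormalized: ∫|ψ|² dx = 21.219, and ∫ψ*·(−ħ²/2m · ψ'') dx = 1.5101, so ⟨T⟩ = 1.5101 / 21.219.
⟨T⟩ = 0.071166.

0.07117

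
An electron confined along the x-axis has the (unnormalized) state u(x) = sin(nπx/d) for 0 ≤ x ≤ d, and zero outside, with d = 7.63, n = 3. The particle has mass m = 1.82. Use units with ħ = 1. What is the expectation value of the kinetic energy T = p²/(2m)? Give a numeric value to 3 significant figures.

0.419

T = −(ħ²/2m) d²/dx², so ⟨T⟩ = −(ħ²/2m) ∫ u*·u'' dx / ∫|u|² dx; with m = 1.82.
d/dx sin(nπx/d) = (nπ/d)·cos(nπx/d) and d²/dx² sin(nπx/d) = −(nπ/d)²·sin(nπx/d); on 0 ≤ x ≤ d, ∫sin²(nπx/d) dx = d/2 and ∫sin(nπx/d)·cos(nπx/d) dx = 0.
State is unnormalized: ∫|u|² dx = 3.8150, and ∫u*·(−ħ²/2m · u'') dx = 1.5991, so ⟨T⟩ = 1.5991 / 3.8150.
⟨T⟩ = 0.41917.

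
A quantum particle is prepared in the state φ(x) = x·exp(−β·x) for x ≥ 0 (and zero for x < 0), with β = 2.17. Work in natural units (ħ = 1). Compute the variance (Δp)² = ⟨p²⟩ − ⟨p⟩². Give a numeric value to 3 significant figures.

Compute ⟨p⟩ and ⟨p²⟩ separately; (Δp)² = ⟨p²⟩ − ⟨p⟩².
Differentiate x·exp(−β·x) with the product rule; every integrand then reduces to terms xʲ·e^(−2βx) on [0, ∞), with ∫₀^∞ xʲ·e^(−2βx) dx = j!/(2β)^(j+1).
Normalization: ∫|φ|² dx = 0.024466.
⟨p⟩ = 0.0000 and ⟨p²⟩ = 4.7089.
(Δp)² = 4.7089 − (0.0000)² = 4.7089.

4.71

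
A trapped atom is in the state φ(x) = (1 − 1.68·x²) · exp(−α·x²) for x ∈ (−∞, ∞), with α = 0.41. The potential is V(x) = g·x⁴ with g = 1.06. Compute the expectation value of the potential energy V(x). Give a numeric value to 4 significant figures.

15.48

⟨V⟩ = ∫ V(x)·|φ|² dx / ∫|φ|² dx.
Expand each integrand as polynomial × e^(−2αx²) and use ∫x^(2j)·e^(−2αx²) dx = (2j−1)!!/(4α)^j · √(π/(2α)), odd powers → 0; here √(π/(2α)) = 1.9573.
State is unnormalized: ∫|φ|² dx = 4.1091, and ∫φ*·V(x)·φ dx = 63.605, so ⟨V⟩ = 63.605 / 4.1091.
⟨V⟩ = 15.479.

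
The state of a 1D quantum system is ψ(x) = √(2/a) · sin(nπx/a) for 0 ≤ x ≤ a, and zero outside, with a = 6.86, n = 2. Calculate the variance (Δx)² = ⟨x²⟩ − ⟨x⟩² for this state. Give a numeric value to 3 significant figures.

Compute ⟨x⟩ and ⟨x²⟩ separately, then (Δx)² = ⟨x²⟩ − ⟨x⟩².
With sin²θ = (1 − cos2θ)/2 on 0 ≤ x ≤ a: ∫sin²(nπx/a) dx = a/2, ∫x·sin²(nπx/a) dx = a²/4, ∫x²·sin²(nπx/a) dx = a³·(1/6 − 1/(4n²π²)); higher powers xᵏ the same way, integrating xᵏ·cos(2nπx/a) by parts.
⟨x⟩ = 3.4300 and ⟨x²⟩ = 15.091.
(Δx)² = 15.091 − (3.4300)² = 3.3256.

3.33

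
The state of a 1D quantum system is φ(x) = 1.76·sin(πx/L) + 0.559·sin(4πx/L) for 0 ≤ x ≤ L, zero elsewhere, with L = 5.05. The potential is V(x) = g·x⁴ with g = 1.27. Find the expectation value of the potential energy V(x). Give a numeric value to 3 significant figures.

87.8

⟨V⟩ = ∫ V(x)·|φ|² dx / ∫|φ|² dx.
On 0 ≤ x ≤ L (j ≠ l): ∫sin²(jπx/L) dx = L/2, ∫sin(jπx/L)·sin(lπx/L) dx = 0; diagonal moments ∫x·sin²(jπx/L) dx = L²/4, ∫x²·sin²(jπx/L) dx = L³·(1/6 − 1/(4j²π²)); cross terms ∫x·sin(jπx/L)·sin(lπx/L) dx = 0 for j + l even and −4jlL²/(π²(j² − l²)²) for j + l odd, ∫x²·sin(jπx/L)·sin(lπx/L) dx = (−1)^(j+l)·4jlL³/(π²(j² − l²)²); higher powers the same way via product-to-sum and parts.
State is unnormalized: ∫|φ|² dx = 8.6105, and ∫φ*·V(x)·φ dx = 755.83, so ⟨V⟩ = 755.83 / 8.6105.
⟨V⟩ = 87.780.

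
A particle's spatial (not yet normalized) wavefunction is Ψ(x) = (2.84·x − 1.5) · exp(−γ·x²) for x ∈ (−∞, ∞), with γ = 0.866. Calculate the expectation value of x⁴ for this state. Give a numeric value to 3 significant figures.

⟨x⁴⟩ = ∫ x⁴·|Ψ|² dx / ∫|Ψ|² dx (integrals over the domain).
Expand each integrand as polynomial × e^(−2γx²) and use ∫x^(2j)·e^(−2γx²) dx = (2j−1)!!/(4γ)^j · √(π/(2γ)), odd powers → 0; here √(π/(2γ)) = 1.3468.
State is unnormalized: ∫|Ψ|² dx = 6.1662, and ∫Ψ*·x⁴·Ψ dx = 4.6777, so ⟨x⁴⟩ = 4.6777 / 6.1662.
⟨x⁴⟩ = 0.75861.

0.759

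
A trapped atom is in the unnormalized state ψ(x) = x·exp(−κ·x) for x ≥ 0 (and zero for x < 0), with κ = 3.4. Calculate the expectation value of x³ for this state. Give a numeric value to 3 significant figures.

0.191

⟨x³⟩ = ∫ x³·|ψ|² dx / ∫|ψ|² dx (integrals over the domain).
Every integrand reduces to terms xʲ·e^(−2κx) on [0, ∞); use ∫₀^∞ xʲ·e^(−2κx) dx = j!/(2κ)^(j+1).
State is unnormalized: ∫|ψ|² dx = 0.0063607, and ∫ψ*·x³·ψ dx = 0.0012137, so ⟨x³⟩ = 0.0012137 / 0.0063607.
⟨x³⟩ = 0.19082.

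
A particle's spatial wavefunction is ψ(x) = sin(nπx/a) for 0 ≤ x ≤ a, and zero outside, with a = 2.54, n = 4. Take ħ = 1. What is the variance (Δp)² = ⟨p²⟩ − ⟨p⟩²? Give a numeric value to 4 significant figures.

24.48

Compute ⟨p⟩ and ⟨p²⟩ separately; (Δp)² = ⟨p²⟩ − ⟨p⟩².
d/dx sin(nπx/a) = (nπ/a)·cos(nπx/a) and d²/dx² sin(nπx/a) = −(nπ/a)²·sin(nπx/a); on 0 ≤ x ≤ a, ∫sin²(nπx/a) dx = a/2 and ∫sin(nπx/a)·cos(nπx/a) dx = 0.
Normalization: ∫|ψ|² dx = 1.2700.
⟨p⟩ = 0.0000 and ⟨p²⟩ = 24.477.
(Δp)² = 24.477 − (0.0000)² = 24.477.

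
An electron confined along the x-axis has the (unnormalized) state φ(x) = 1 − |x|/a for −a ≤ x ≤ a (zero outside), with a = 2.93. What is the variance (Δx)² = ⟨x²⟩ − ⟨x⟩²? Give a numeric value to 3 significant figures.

0.858

Compute ⟨x⟩ and ⟨x²⟩ separately, then (Δx)² = ⟨x²⟩ − ⟨x⟩².
φ is even, so ∫ over [−a, a] = 2∫₀ᵃ with φ = 1 − x/a there: ∫₀ᵃ (1 − x/a)² dx = a/3, ∫₀ᵃ x²(1 − x/a)² dx = a³/30, ∫₀ᵃ x⁴(1 − x/a)² dx = a⁵/105.
Normalization: ∫|φ|² dx = 1.9533.
⟨x⟩ = 0.0000 and ⟨x²⟩ = 0.85849.
(Δx)² = 0.85849 − (0.0000)² = 0.85849.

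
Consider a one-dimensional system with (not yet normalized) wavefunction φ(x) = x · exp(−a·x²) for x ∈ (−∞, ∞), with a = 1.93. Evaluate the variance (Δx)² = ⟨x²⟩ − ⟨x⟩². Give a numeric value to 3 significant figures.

Compute ⟨x⟩ and ⟨x²⟩ separately, then (Δx)² = ⟨x²⟩ − ⟨x⟩².
Expand each integrand as polynomial × e^(−2ax²) and use ∫x^(2j)·e^(−2ax²) dx = (2j−1)!!/(4a)^j · √(π/(2a)), odd powers → 0; here √(π/(2a)) = 0.90216.
Normalization: ∫|φ|² dx = 0.11686.
⟨x⟩ = 0.0000 and ⟨x²⟩ = 0.38860.
(Δx)² = 0.38860 − (0.0000)² = 0.38860.

0.389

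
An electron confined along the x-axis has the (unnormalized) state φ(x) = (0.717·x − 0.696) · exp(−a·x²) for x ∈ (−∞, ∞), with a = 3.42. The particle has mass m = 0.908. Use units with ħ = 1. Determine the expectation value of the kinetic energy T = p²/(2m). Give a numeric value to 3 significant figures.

T = −(ħ²/2m) d²/dx², so ⟨T⟩ = −(ħ²/2m) ∫ φ*·φ'' dx / ∫|φ|² dx; with m = 0.908.
Expand each integrand as polynomial × e^(−2ax²) and use ∫x^(2j)·e^(−2ax²) dx = (2j−1)!!/(4a)^j · √(π/(2a)), odd powers → 0; here √(π/(2a)) = 0.67771. Differentiate with the product rule, d/dx e^(−ax²) = −2ax·e^(−ax²).
State is unnormalized: ∫|φ|² dx = 0.35376, and ∫φ*·(−ħ²/2m · φ'') dx = 0.76216, so ⟨T⟩ = 0.76216 / 0.35376.
⟨T⟩ = 2.1544.

2.15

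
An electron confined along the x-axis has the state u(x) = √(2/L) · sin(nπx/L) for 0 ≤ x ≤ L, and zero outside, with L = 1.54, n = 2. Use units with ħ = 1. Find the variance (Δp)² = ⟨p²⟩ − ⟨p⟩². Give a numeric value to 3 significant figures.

16.6

Compute ⟨p⟩ and ⟨p²⟩ separately; (Δp)² = ⟨p²⟩ − ⟨p⟩².
d/dx sin(nπx/L) = (nπ/L)·cos(nπx/L) and d²/dx² sin(nπx/L) = −(nπ/L)²·sin(nπx/L); on 0 ≤ x ≤ L, ∫sin²(nπx/L) dx = L/2 and ∫sin(nπx/L)·cos(nπx/L) dx = 0.
⟨p⟩ = 0.0000 and ⟨p²⟩ = 16.646.
(Δp)² = 16.646 − (0.0000)² = 16.646.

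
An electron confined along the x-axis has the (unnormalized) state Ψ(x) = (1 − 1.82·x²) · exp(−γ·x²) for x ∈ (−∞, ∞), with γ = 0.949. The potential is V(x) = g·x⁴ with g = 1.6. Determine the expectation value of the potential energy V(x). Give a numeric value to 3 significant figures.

1.94

⟨V⟩ = ∫ V(x)·|Ψ|² dx / ∫|Ψ|² dx.
Expand each integrand as polynomial × e^(−2γx²) and use ∫x^(2j)·e^(−2γx²) dx = (2j−1)!!/(4γ)^j · √(π/(2γ)), odd powers → 0; here √(π/(2γ)) = 1.2866.
State is unnormalized: ∫|Ψ|² dx = 0.94011, and ∫Ψ*·V(x)·Ψ dx = 1.8219, so ⟨V⟩ = 1.8219 / 0.94011.
⟨V⟩ = 1.9379.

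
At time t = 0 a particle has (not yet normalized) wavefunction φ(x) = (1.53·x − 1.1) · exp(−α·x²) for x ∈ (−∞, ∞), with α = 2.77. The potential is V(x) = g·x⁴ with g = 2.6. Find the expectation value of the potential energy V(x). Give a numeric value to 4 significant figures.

0.1013

⟨V⟩ = ∫ V(x)·|φ|² dx / ∫|φ|² dx.
Expand each integrand as polynomial × e^(−2αx²) and use ∫x^(2j)·e^(−2αx²) dx = (2j−1)!!/(4α)^j · √(π/(2α)), odd powers → 0; here √(π/(2α)) = 0.75304.
State is unnormalized: ∫|φ|² dx = 1.0703, and ∫φ*·V(x)·φ dx = 0.10843, so ⟨V⟩ = 0.10843 / 1.0703.
⟨V⟩ = 0.10131.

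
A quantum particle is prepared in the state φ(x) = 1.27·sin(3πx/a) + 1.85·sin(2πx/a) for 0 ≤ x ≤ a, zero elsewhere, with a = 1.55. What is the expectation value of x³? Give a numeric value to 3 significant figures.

⟨x³⟩ = ∫ x³·|φ|² dx / ∫|φ|² dx (integrals over the domain).
On 0 ≤ x ≤ a (j ≠ l): ∫sin²(jπx/a) dx = a/2, ∫sin(jπx/a)·sin(lπx/a) dx = 0; diagonal moments ∫x·sin²(jπx/a) dx = a²/4, ∫x²·sin²(jπx/a) dx = a³·(1/6 − 1/(4j²π²)); cross terms ∫x·sin(jπx/a)·sin(lπx/a) dx = 0 for j + l even and −4jla²/(π²(j² − l²)²) for j + l odd, ∫x²·sin(jπx/a)·sin(lπx/a) dx = (−1)^(j+l)·4jla³/(π²(j² − l²)²); higher powers the same way via product-to-sum and parts.
State is unnormalized: ∫|φ|² dx = 3.9024, and ∫φ*·x³·φ dx = 1.1168, so ⟨x³⟩ = 1.1168 / 3.9024.
⟨x³⟩ = 0.28618.

0.286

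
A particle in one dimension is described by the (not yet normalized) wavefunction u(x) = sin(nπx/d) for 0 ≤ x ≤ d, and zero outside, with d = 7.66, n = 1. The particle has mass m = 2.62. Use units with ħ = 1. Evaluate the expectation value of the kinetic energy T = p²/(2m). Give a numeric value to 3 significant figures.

T = −(ħ²/2m) d²/dx², so ⟨T⟩ = −(ħ²/2m) ∫ u*·u'' dx / ∫|u|² dx; with m = 2.62.
d/dx sin(nπx/d) = (nπ/d)·cos(nπx/d) and d²/dx² sin(nπx/d) = −(nπ/d)²·sin(nπx/d); on 0 ≤ x ≤ d, ∫sin²(nπx/d) dx = d/2 and ∫sin(nπx/d)·cos(nπx/d) dx = 0.
State is unnormalized: ∫|u|² dx = 3.8300, and ∫u*·(−ħ²/2m · u'') dx = 0.12294, so ⟨T⟩ = 0.12294 / 3.8300.
⟨T⟩ = 0.032100.

0.0321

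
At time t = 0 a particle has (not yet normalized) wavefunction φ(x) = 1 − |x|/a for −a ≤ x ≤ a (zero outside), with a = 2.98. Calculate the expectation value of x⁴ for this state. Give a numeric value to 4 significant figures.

⟨x⁴⟩ = ∫ x⁴·|φ|² dx / ∫|φ|² dx (integrals over the domain).
φ is even, so ∫ over [−a, a] = 2∫₀ᵃ with φ = 1 − x/a there: ∫₀ᵃ (1 − x/a)² dx = a/3, ∫₀ᵃ x²(1 − x/a)² dx = a³/30, ∫₀ᵃ x⁴(1 − x/a)² dx = a⁵/105.
State is unnormalized: ∫|φ|² dx = 1.9867, and ∫φ*·x⁴·φ dx = 4.4763, so ⟨x⁴⟩ = 4.4763 / 1.9867.
⟨x⁴⟩ = 2.2532.

2.253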